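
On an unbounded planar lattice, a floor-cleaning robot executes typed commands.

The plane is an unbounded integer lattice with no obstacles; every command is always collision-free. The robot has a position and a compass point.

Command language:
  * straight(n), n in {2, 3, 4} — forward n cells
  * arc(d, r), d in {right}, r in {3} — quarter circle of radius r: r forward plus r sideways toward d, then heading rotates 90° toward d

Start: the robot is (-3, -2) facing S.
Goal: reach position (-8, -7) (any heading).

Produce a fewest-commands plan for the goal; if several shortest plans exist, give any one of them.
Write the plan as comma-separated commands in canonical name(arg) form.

straight(2), arc(right, 3), straight(2)

initial: (-3, -2) facing S
step 1 (straight(2)): (-3, -4) facing S
step 2 (arc(right, 3)): (-6, -7) facing W
step 3 (straight(2)): (-8, -7) facing W
minimal: 3 command(s), checked below 3.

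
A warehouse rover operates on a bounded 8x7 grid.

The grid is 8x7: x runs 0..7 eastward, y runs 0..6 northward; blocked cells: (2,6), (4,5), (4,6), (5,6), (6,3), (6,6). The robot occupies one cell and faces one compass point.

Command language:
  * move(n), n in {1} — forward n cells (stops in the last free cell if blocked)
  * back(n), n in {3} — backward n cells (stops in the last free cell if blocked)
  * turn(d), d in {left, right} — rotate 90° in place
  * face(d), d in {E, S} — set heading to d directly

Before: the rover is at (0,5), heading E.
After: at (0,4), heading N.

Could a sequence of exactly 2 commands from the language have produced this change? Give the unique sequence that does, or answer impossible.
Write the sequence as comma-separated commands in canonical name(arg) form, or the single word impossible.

impossible

no 2-step route produces this change.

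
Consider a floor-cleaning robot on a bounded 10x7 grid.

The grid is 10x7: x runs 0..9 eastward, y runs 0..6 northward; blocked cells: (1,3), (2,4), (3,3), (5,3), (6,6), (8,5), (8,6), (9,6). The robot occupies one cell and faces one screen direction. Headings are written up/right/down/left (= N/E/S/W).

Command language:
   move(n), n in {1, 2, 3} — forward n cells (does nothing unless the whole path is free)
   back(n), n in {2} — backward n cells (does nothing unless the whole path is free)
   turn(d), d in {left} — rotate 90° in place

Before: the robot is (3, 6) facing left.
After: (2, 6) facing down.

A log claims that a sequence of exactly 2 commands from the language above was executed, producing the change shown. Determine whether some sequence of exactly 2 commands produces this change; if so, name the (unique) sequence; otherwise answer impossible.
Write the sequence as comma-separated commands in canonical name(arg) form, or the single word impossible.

move(1), turn(left)

key: position moved to (2,6) AND the heading swung to S — translation plus rotation needed
begin: (3, 6) facing left
t=1 move(1) ⇒ (2, 6) facing left
t=2 turn(left) ⇒ (2, 6) facing down
no rival 2-sequence matches.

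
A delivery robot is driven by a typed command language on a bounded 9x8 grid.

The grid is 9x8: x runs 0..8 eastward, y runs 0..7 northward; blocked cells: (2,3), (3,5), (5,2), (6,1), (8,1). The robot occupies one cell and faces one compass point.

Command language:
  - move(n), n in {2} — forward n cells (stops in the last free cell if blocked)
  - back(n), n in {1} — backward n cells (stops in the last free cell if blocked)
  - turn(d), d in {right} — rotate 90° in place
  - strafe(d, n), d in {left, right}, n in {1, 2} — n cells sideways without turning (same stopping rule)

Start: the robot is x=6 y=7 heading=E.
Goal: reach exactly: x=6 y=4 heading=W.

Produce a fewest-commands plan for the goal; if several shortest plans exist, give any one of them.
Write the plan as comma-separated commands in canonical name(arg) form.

turn(right), turn(right), strafe(left, 2), strafe(left, 1)

from: x=6 y=7 heading=E
1. turn(right) → x=6 y=7 heading=S
2. turn(right) → x=6 y=7 heading=W
3. strafe(left, 2) → x=6 y=5 heading=W
4. strafe(left, 1) → x=6 y=4 heading=W
nothing shorter than 4 reaches the goal.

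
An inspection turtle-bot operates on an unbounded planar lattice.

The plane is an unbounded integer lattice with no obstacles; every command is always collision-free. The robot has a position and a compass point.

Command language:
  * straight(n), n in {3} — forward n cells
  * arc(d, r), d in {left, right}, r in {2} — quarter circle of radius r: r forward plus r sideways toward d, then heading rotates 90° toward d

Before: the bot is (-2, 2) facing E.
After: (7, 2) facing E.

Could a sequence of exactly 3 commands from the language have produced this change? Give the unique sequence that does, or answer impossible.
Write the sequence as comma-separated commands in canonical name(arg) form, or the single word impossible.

straight(3), straight(3), straight(3)

key: still facing E at the end — nothing in the sequence rotates
initial: (-2, 2) facing E
1. straight(3) → (1, 2) facing E
2. straight(3) → (4, 2) facing E
3. straight(3) → (7, 2) facing E
uniquely the one of 27 3-step routes that fits.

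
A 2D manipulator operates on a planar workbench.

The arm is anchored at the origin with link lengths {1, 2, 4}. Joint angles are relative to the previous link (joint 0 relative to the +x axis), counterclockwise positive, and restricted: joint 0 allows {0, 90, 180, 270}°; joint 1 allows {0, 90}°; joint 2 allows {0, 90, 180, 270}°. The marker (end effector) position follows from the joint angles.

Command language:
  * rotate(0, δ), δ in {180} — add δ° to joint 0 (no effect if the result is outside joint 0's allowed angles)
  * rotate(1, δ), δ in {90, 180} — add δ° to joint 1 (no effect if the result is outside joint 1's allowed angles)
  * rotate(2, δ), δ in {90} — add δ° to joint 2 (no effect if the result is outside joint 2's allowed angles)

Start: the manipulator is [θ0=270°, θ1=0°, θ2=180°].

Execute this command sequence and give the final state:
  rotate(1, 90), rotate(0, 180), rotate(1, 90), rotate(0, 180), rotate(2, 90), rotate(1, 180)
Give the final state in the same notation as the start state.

[θ0=270°, θ1=90°, θ2=270°]

t0: [θ0=270°, θ1=0°, θ2=180°]
step 1 (rotate(1, 90)): [θ0=270°, θ1=90°, θ2=180°]
step 2 (rotate(0, 180)): [θ0=90°, θ1=90°, θ2=180°]
step 3 (rotate(1, 90)): [θ0=90°, θ1=90°, θ2=180°]
step 4 (rotate(0, 180)): [θ0=270°, θ1=90°, θ2=180°]
step 5 (rotate(2, 90)): [θ0=270°, θ1=90°, θ2=270°]
step 6 (rotate(1, 180)): [θ0=270°, θ1=90°, θ2=270°]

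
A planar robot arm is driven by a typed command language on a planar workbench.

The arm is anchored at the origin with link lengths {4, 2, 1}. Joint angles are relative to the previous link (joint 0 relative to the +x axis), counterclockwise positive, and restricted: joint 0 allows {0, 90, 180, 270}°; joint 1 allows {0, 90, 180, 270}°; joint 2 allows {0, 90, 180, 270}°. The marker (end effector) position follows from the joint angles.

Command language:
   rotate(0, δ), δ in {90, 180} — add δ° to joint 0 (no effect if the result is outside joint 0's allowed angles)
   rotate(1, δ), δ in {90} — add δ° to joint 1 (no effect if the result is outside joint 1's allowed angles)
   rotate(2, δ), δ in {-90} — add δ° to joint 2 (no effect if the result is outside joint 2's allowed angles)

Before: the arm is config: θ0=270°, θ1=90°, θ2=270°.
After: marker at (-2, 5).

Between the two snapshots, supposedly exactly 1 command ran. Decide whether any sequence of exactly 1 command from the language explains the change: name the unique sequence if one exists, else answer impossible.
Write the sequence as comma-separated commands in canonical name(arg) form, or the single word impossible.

initial: config: θ0=270°, θ1=90°, θ2=270°
[1] after rotate(0, 180): config: θ0=90°, θ1=90°, θ2=270°
all 4 alternatives checked — unique.

rotate(0, 180)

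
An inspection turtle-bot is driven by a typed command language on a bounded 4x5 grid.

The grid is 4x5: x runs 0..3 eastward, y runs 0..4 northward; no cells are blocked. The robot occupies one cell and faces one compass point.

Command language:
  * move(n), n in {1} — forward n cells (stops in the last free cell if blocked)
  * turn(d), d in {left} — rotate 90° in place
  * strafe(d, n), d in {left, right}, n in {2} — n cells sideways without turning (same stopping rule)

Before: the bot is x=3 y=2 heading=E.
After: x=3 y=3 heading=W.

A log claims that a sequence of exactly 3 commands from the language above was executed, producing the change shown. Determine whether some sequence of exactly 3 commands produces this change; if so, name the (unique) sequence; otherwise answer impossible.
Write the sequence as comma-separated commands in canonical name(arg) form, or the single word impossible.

key: cell and facing (now W) both changed — the 3 commands mix motion and turning
begin: x=3 y=2 heading=E
[1] after turn(left): x=3 y=2 heading=N
[2] after move(1): x=3 y=3 heading=N
[3] after turn(left): x=3 y=3 heading=W
uniquely the one of 64 3-step routes that fits.

turn(left), move(1), turn(left)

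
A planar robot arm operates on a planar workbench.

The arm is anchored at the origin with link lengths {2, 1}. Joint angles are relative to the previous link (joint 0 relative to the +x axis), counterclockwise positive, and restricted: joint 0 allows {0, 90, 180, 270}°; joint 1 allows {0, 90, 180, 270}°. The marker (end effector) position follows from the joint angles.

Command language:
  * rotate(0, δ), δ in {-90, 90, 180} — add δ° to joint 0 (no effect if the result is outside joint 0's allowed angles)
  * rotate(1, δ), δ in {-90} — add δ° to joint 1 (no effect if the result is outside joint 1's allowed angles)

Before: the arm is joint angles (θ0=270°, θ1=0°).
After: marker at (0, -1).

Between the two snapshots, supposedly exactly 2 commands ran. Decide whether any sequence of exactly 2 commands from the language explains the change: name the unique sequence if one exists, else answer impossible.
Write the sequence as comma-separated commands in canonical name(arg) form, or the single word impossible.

initial: joint angles (θ0=270°, θ1=0°)
step 1 (rotate(1, -90)): joint angles (θ0=270°, θ1=270°)
step 2 (rotate(1, -90)): joint angles (θ0=270°, θ1=180°)
no rival 2-sequence matches.

rotate(1, -90), rotate(1, -90)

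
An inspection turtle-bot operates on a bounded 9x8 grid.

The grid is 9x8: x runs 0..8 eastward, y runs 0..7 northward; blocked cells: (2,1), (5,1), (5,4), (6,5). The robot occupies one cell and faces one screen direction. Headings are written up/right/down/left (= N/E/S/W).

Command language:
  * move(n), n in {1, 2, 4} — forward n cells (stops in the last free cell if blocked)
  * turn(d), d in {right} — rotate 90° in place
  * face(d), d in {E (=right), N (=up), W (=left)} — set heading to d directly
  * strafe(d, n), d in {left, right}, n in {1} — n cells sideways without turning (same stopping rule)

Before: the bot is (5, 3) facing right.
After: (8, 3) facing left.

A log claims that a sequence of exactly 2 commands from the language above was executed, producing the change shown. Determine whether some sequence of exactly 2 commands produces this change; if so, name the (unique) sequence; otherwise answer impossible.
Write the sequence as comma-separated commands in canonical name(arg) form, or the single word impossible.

key: cell and facing (now W) both changed — the 2 commands mix motion and turning
t0: (5, 3) facing right
t=1 move(4) ⇒ (8, 3) facing right
t=2 face(W) ⇒ (8, 3) facing left
no other 2-command option fits: unique.

move(4), face(W)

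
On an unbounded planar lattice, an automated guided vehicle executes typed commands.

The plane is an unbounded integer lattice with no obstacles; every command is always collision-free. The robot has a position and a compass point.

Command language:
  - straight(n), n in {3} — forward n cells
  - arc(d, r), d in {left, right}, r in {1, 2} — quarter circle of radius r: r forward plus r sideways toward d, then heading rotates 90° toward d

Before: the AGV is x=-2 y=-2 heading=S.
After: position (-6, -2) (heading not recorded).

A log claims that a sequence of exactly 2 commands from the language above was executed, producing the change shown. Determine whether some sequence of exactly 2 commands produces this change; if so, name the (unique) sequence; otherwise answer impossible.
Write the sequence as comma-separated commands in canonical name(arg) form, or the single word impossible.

from: x=-2 y=-2 heading=S
t=1 arc(right, 2) ⇒ x=-4 y=-4 heading=W
t=2 arc(right, 2) ⇒ x=-6 y=-2 heading=N
no other 2-command option fits: unique.

arc(right, 2), arc(right, 2)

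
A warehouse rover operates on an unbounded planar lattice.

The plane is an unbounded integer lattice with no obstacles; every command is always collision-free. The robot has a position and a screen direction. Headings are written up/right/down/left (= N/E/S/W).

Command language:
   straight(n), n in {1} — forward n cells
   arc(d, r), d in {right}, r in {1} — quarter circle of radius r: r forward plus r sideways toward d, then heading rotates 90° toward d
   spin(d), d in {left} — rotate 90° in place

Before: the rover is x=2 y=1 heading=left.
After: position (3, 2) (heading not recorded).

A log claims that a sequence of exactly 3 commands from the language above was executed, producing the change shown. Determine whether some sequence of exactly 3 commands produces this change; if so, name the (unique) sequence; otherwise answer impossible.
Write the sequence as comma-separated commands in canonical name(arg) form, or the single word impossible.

initial: x=2 y=1 heading=left
step 1 (arc(right, 1)): x=1 y=2 heading=up
step 2 (arc(right, 1)): x=2 y=3 heading=right
step 3 (arc(right, 1)): x=3 y=2 heading=down
no other 3-command option fits: unique.

arc(right, 1), arc(right, 1), arc(right, 1)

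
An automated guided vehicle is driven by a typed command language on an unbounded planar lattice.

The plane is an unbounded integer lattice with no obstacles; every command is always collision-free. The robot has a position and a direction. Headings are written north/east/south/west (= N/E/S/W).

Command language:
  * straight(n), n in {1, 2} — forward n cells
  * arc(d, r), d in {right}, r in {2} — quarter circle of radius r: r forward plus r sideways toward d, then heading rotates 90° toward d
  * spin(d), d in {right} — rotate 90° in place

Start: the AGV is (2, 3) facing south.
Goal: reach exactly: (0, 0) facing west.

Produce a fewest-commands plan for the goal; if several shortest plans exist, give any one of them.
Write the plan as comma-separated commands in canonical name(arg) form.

t0: (2, 3) facing south
t=1 straight(1) ⇒ (2, 2) facing south
t=2 arc(right, 2) ⇒ (0, 0) facing west
minimal: 2 command(s), checked below 2.

straight(1), arc(right, 2)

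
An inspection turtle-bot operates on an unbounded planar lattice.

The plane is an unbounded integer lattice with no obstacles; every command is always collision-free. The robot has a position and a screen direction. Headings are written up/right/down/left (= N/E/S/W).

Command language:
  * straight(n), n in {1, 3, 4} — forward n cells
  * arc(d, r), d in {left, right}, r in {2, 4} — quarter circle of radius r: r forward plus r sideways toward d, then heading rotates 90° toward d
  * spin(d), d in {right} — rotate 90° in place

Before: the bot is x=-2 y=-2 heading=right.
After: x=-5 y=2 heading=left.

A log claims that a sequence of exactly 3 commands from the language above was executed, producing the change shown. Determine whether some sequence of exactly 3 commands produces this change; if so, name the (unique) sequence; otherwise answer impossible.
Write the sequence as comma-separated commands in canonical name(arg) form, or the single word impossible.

key: position moved to (-5,2) AND the heading swung to W — translation plus rotation needed
initial: x=-2 y=-2 heading=right
[1] after arc(left, 2): x=0 y=0 heading=up
[2] after arc(left, 2): x=-2 y=2 heading=left
[3] after straight(3): x=-5 y=2 heading=left
uniquely the one of 512 3-step routes that fits.

arc(left, 2), arc(left, 2), straight(3)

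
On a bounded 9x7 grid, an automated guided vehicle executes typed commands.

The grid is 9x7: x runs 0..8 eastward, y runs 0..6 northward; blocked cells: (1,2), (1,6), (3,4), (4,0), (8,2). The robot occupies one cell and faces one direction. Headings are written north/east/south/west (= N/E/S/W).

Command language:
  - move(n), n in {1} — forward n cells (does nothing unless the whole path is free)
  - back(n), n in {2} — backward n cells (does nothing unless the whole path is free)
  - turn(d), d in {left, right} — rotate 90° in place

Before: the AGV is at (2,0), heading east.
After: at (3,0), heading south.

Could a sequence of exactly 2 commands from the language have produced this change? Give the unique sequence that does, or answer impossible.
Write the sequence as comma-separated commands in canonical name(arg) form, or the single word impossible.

key: cell and facing (now S) both changed — the 2 commands mix motion and turning
start: at (2,0), heading east
step 1 (move(1)): at (3,0), heading east
step 2 (turn(right)): at (3,0), heading south
uniquely the one of 16 2-step routes that fits.

move(1), turn(right)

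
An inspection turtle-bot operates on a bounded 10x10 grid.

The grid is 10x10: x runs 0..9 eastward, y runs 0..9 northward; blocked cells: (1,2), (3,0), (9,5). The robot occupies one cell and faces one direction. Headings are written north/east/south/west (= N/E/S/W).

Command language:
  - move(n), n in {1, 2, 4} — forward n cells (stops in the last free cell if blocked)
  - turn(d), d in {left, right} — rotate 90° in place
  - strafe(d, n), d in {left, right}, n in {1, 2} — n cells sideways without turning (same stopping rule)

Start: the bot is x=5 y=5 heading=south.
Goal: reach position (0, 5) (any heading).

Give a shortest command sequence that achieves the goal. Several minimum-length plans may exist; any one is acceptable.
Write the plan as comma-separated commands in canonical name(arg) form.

strafe(right, 1), turn(right), move(4)

t0: x=5 y=5 heading=south
[1] after strafe(right, 1): x=4 y=5 heading=south
[2] after turn(right): x=4 y=5 heading=west
[3] after move(4): x=0 y=5 heading=west
shorter routes all fall short; 3 is best.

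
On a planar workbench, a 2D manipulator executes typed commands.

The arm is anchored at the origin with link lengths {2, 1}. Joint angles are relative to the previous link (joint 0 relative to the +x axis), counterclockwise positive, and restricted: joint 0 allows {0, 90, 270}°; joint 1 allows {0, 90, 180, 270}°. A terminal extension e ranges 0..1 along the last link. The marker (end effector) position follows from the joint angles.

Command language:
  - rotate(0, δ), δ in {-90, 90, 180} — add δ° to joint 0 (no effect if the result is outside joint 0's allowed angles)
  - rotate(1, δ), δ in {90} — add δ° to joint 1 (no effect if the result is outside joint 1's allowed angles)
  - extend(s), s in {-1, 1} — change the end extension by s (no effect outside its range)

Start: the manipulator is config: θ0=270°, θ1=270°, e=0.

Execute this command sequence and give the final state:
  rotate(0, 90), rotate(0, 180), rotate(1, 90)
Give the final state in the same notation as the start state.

begin: config: θ0=270°, θ1=270°, e=0
[1] after rotate(0, 90): config: θ0=0°, θ1=270°, e=0
[2] after rotate(0, 180): config: θ0=0°, θ1=270°, e=0
[3] after rotate(1, 90): config: θ0=0°, θ1=0°, e=0

config: θ0=0°, θ1=0°, e=0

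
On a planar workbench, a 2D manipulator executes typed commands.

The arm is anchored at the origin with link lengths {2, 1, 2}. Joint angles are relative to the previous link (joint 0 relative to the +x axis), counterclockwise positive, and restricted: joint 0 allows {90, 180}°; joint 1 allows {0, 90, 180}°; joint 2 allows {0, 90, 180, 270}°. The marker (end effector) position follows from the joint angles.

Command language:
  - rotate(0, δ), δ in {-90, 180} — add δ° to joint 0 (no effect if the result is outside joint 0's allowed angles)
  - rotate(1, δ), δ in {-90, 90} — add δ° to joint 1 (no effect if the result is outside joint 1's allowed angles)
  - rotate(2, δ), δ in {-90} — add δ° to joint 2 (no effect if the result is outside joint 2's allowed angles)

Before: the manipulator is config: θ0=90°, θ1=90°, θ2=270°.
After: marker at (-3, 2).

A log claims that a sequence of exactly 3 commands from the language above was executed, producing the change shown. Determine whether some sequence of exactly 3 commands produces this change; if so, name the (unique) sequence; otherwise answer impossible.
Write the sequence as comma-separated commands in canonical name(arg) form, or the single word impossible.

start: config: θ0=90°, θ1=90°, θ2=270°
[1] after rotate(2, -90): config: θ0=90°, θ1=90°, θ2=180°
[2] after rotate(2, -90): config: θ0=90°, θ1=90°, θ2=90°
[3] after rotate(2, -90): config: θ0=90°, θ1=90°, θ2=0°
uniquely the one of 125 3-step routes that fits.

rotate(2, -90), rotate(2, -90), rotate(2, -90)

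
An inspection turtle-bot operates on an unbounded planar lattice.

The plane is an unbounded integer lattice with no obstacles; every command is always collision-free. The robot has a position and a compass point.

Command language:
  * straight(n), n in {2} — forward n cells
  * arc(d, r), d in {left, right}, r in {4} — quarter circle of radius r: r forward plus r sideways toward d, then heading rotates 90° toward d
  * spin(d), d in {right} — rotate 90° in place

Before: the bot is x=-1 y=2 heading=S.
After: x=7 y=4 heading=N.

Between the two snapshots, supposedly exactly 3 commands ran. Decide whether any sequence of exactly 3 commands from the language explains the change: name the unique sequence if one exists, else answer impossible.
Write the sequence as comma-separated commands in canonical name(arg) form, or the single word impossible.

key: cell and facing (now N) both changed — the 3 commands mix motion and turning
from: x=-1 y=2 heading=S
t=1 arc(left, 4) ⇒ x=3 y=-2 heading=E
t=2 arc(left, 4) ⇒ x=7 y=2 heading=N
t=3 straight(2) ⇒ x=7 y=4 heading=N
no rival 3-sequence matches.

arc(left, 4), arc(left, 4), straight(2)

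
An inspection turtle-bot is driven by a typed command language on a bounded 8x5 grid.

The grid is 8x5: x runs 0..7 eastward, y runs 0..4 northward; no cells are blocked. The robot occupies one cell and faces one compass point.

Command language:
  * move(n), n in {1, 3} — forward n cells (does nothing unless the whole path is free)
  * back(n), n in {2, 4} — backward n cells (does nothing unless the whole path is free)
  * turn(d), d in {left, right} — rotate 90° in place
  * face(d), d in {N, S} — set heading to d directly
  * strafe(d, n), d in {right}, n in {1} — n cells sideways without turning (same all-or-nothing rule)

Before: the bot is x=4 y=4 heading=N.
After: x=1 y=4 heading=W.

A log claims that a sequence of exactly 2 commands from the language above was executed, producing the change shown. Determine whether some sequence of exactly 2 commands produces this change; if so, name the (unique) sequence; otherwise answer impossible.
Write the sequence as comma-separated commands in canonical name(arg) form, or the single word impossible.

key: running move(3) before turn(left) would end elsewhere — order is forced
from: x=4 y=4 heading=N
step 1 (turn(left)): x=4 y=4 heading=W
step 2 (move(3)): x=1 y=4 heading=W
no rival 2-sequence matches.

turn(left), move(3)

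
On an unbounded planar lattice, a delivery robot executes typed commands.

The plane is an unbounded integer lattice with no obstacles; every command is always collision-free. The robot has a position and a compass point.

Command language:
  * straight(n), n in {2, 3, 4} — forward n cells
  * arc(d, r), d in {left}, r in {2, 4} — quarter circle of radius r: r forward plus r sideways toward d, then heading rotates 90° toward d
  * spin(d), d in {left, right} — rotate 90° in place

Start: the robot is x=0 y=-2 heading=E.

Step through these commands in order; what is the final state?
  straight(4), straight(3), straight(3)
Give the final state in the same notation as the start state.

initial: x=0 y=-2 heading=E
t=1 straight(4) ⇒ x=4 y=-2 heading=E
t=2 straight(3) ⇒ x=7 y=-2 heading=E
t=3 straight(3) ⇒ x=10 y=-2 heading=E

x=10 y=-2 heading=E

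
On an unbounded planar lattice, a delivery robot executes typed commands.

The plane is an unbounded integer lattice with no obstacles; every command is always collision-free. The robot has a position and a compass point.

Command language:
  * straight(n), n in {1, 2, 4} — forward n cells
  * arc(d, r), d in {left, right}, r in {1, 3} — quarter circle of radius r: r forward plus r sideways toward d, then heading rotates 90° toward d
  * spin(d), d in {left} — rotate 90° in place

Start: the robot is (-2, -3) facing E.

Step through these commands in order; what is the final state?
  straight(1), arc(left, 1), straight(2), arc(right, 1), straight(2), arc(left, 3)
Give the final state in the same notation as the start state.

from: (-2, -3) facing E
1. straight(1) → (-1, -3) facing E
2. arc(left, 1) → (0, -2) facing N
3. straight(2) → (0, 0) facing N
4. arc(right, 1) → (1, 1) facing E
5. straight(2) → (3, 1) facing E
6. arc(left, 3) → (6, 4) facing N

(6, 4) facing N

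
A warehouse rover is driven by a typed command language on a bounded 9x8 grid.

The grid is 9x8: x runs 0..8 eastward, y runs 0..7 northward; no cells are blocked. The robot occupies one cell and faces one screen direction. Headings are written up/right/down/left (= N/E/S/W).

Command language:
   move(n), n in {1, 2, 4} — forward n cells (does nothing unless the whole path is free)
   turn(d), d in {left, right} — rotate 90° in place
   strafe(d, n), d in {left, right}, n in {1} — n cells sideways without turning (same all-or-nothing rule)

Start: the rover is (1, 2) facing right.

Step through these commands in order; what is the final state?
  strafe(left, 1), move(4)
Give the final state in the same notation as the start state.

(5, 3) facing right

from: (1, 2) facing right
t=1 strafe(left, 1) ⇒ (1, 3) facing right
t=2 move(4) ⇒ (5, 3) facing right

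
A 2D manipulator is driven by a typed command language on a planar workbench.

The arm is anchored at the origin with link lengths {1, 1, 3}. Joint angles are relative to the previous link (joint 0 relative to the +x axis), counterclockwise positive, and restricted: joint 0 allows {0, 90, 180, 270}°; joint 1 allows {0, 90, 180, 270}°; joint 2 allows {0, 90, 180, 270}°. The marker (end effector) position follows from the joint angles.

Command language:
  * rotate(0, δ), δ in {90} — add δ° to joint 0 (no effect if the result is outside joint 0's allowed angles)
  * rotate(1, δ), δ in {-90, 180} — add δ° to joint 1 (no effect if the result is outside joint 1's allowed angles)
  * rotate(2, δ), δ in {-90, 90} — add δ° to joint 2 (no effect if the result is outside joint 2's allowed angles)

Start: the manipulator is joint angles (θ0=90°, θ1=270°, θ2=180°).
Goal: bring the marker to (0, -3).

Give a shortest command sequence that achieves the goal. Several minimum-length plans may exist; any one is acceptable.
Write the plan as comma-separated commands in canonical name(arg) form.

rotate(1, -90), rotate(0, 90), rotate(0, 90)

start: joint angles (θ0=90°, θ1=270°, θ2=180°)
[1] after rotate(1, -90): joint angles (θ0=90°, θ1=180°, θ2=180°)
[2] after rotate(0, 90): joint angles (θ0=180°, θ1=180°, θ2=180°)
[3] after rotate(0, 90): joint angles (θ0=270°, θ1=180°, θ2=180°)
shorter routes all fall short; 3 is best.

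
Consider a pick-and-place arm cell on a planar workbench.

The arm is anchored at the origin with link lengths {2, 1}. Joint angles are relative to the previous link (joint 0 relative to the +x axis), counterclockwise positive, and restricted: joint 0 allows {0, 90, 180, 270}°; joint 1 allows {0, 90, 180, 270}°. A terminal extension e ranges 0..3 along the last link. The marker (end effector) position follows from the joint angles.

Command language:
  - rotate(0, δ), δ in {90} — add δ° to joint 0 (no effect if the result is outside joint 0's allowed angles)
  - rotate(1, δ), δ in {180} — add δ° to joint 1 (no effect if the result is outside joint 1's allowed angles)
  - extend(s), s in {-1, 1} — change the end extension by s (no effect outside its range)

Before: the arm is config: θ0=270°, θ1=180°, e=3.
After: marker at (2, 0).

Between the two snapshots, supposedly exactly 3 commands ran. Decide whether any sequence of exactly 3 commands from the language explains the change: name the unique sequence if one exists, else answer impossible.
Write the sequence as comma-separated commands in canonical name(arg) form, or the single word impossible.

rotate(0, 90), rotate(0, 90), rotate(0, 90)

t0: config: θ0=270°, θ1=180°, e=3
step 1 (rotate(0, 90)): config: θ0=0°, θ1=180°, e=3
step 2 (rotate(0, 90)): config: θ0=90°, θ1=180°, e=3
step 3 (rotate(0, 90)): config: θ0=180°, θ1=180°, e=3
all 64 alternatives checked — unique.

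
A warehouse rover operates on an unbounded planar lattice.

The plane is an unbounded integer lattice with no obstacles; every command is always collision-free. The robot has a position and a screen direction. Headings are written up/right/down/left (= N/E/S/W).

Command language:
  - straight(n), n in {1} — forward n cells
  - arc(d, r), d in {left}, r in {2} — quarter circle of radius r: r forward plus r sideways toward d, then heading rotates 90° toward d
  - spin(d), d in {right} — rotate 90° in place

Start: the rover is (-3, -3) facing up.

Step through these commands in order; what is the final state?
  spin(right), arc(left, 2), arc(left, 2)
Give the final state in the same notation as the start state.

start: (-3, -3) facing up
t=1 spin(right) ⇒ (-3, -3) facing right
t=2 arc(left, 2) ⇒ (-1, -1) facing up
t=3 arc(left, 2) ⇒ (-3, 1) facing left

(-3, 1) facing left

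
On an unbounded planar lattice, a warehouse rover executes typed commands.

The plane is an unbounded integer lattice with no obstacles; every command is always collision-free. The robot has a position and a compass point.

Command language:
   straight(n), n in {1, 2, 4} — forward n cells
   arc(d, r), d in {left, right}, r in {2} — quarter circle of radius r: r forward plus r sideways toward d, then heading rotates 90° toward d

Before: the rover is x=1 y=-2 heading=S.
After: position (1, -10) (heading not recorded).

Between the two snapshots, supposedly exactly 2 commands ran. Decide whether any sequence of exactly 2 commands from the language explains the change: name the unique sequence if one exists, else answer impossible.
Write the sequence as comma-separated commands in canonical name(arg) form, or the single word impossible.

initial: x=1 y=-2 heading=S
step 1 (straight(4)): x=1 y=-6 heading=S
step 2 (straight(4)): x=1 y=-10 heading=S
no other 2-command option fits: unique.

straight(4), straight(4)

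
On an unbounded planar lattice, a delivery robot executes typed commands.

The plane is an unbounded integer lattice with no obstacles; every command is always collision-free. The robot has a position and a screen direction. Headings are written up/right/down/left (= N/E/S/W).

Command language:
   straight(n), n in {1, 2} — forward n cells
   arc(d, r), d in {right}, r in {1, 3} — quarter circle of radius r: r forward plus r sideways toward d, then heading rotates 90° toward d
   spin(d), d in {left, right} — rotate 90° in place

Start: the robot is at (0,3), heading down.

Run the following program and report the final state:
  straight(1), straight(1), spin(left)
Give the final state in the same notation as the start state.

initial: at (0,3), heading down
[1] after straight(1): at (0,2), heading down
[2] after straight(1): at (0,1), heading down
[3] after spin(left): at (0,1), heading right

at (0,1), heading right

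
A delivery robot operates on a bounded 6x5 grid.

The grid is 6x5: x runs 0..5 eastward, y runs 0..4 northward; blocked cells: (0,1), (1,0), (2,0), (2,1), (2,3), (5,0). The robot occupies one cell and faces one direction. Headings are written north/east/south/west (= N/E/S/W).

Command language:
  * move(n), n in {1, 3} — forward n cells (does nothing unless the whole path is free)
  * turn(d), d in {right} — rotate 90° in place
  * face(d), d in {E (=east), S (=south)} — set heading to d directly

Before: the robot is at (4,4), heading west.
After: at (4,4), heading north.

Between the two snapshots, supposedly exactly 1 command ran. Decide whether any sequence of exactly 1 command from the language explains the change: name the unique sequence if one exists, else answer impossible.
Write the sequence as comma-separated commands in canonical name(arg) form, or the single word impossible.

key: (4,4) unchanged — the single command moves nothing
from: at (4,4), heading west
step 1 (turn(right)): at (4,4), heading north
no other 1-command option fits: unique.

turn(right)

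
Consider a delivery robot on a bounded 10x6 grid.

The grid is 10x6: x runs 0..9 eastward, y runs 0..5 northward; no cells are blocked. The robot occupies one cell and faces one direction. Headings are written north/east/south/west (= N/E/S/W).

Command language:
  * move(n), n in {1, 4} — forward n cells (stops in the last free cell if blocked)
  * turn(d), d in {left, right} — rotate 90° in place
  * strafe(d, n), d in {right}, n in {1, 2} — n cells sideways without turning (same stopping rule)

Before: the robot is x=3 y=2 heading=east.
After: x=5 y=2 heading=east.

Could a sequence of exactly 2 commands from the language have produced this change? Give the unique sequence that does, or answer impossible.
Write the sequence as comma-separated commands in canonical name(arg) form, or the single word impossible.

key: still facing E at the end — nothing in the sequence rotates
start: x=3 y=2 heading=east
t=1 move(1) ⇒ x=4 y=2 heading=east
t=2 move(1) ⇒ x=5 y=2 heading=east
no rival 2-sequence matches.

move(1), move(1)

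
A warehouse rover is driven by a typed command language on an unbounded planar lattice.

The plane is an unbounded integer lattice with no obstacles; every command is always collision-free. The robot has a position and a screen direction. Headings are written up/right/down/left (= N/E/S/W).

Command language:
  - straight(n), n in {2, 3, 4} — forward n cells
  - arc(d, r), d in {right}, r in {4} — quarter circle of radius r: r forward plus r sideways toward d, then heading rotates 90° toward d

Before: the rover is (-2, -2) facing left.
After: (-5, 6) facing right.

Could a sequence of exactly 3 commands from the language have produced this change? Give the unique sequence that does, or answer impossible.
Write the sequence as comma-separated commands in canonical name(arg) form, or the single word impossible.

key: cell and facing (now E) both changed — the 3 commands mix motion and turning
from: (-2, -2) facing left
t=1 straight(3) ⇒ (-5, -2) facing left
t=2 arc(right, 4) ⇒ (-9, 2) facing up
t=3 arc(right, 4) ⇒ (-5, 6) facing right
all 64 alternatives checked — unique.

straight(3), arc(right, 4), arc(right, 4)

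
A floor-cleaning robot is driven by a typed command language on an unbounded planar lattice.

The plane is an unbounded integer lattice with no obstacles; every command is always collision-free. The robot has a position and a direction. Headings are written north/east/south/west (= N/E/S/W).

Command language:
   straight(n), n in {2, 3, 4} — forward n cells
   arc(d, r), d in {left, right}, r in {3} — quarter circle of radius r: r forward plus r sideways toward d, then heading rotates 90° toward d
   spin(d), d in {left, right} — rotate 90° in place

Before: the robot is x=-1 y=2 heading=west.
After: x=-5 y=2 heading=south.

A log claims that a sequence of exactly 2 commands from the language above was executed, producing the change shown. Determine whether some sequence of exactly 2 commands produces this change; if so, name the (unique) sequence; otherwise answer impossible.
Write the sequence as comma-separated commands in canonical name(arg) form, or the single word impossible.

straight(4), spin(left)

key: running spin(left) before straight(4) would end elsewhere — order is forced
begin: x=-1 y=2 heading=west
1. straight(4) → x=-5 y=2 heading=west
2. spin(left) → x=-5 y=2 heading=south
no other 2-command option fits: unique.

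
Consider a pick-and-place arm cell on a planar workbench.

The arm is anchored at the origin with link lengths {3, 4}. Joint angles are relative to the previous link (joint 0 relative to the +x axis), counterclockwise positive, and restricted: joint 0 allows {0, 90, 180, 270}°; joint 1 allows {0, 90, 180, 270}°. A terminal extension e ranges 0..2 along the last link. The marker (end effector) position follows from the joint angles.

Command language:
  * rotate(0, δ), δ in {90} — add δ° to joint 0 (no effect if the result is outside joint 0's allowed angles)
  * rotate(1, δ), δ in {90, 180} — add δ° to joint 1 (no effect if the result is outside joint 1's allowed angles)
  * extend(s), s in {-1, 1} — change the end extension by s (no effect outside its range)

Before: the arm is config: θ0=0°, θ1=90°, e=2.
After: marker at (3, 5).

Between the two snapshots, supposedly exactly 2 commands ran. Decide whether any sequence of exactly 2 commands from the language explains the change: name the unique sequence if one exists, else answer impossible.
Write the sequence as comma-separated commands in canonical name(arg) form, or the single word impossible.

extend(1), extend(-1)

key: order matters: swapping extend(1) and extend(-1) lands elsewhere
t0: config: θ0=0°, θ1=90°, e=2
1. extend(1) → config: θ0=0°, θ1=90°, e=2
2. extend(-1) → config: θ0=0°, θ1=90°, e=1
no rival 2-sequence matches.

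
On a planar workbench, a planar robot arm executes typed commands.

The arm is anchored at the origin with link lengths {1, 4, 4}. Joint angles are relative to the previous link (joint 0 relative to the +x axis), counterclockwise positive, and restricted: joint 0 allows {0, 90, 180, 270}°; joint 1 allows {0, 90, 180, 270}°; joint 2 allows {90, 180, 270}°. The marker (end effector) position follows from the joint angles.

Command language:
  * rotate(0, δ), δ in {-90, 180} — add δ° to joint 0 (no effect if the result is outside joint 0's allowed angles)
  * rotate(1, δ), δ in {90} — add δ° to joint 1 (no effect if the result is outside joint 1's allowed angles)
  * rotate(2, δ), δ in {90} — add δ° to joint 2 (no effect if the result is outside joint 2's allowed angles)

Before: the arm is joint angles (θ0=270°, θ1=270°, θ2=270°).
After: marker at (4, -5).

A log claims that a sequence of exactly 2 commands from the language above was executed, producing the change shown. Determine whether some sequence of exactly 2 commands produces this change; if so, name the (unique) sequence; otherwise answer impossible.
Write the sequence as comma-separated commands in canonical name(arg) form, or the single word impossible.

rotate(1, 90), rotate(1, 90)

initial: joint angles (θ0=270°, θ1=270°, θ2=270°)
step 1 (rotate(1, 90)): joint angles (θ0=270°, θ1=0°, θ2=270°)
step 2 (rotate(1, 90)): joint angles (θ0=270°, θ1=90°, θ2=270°)
no rival 2-sequence matches.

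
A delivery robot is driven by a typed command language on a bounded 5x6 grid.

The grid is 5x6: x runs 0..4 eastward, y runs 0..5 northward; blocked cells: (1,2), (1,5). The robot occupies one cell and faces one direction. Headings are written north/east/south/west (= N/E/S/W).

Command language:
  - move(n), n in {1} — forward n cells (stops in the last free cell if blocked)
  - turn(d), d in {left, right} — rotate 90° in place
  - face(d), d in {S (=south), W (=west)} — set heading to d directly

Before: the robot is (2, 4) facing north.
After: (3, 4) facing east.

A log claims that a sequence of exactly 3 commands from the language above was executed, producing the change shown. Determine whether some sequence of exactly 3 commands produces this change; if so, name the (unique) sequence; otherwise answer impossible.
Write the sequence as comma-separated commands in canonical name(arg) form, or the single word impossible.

face(S), turn(left), move(1)

key: cell and facing (now E) both changed — the 3 commands mix motion and turning
from: (2, 4) facing north
step 1 (face(S)): (2, 4) facing south
step 2 (turn(left)): (2, 4) facing east
step 3 (move(1)): (3, 4) facing east
uniquely the one of 125 3-step routes that fits.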